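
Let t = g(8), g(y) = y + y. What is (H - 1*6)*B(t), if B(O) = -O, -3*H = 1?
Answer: 304/3 ≈ 101.33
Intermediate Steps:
H = -⅓ (H = -⅓*1 = -⅓ ≈ -0.33333)
g(y) = 2*y
t = 16 (t = 2*8 = 16)
(H - 1*6)*B(t) = (-⅓ - 1*6)*(-1*16) = (-⅓ - 6)*(-16) = -19/3*(-16) = 304/3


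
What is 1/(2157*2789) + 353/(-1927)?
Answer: -2123601242/11592587271 ≈ -0.18319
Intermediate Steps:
1/(2157*2789) + 353/(-1927) = (1/2157)*(1/2789) + 353*(-1/1927) = 1/6015873 - 353/1927 = -2123601242/11592587271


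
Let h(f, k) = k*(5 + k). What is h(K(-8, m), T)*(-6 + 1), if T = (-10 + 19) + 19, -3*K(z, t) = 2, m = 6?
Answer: -4620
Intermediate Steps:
K(z, t) = -2/3 (K(z, t) = -1/3*2 = -2/3)
T = 28 (T = 9 + 19 = 28)
h(K(-8, m), T)*(-6 + 1) = (28*(5 + 28))*(-6 + 1) = (28*33)*(-5) = 924*(-5) = -4620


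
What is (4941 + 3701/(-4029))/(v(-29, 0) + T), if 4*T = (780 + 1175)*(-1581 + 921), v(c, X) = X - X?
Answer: -19903588/1299654675 ≈ -0.015315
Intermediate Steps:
v(c, X) = 0
T = -322575 (T = ((780 + 1175)*(-1581 + 921))/4 = (1955*(-660))/4 = (1/4)*(-1290300) = -322575)
(4941 + 3701/(-4029))/(v(-29, 0) + T) = (4941 + 3701/(-4029))/(0 - 322575) = (4941 + 3701*(-1/4029))/(-322575) = (4941 - 3701/4029)*(-1/322575) = (19903588/4029)*(-1/322575) = -19903588/1299654675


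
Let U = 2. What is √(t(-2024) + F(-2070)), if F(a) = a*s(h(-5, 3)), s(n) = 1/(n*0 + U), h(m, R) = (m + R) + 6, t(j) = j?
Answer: I*√3059 ≈ 55.308*I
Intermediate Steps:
h(m, R) = 6 + R + m (h(m, R) = (R + m) + 6 = 6 + R + m)
s(n) = ½ (s(n) = 1/(n*0 + 2) = 1/(0 + 2) = 1/2 = ½)
F(a) = a/2 (F(a) = a*(½) = a/2)
√(t(-2024) + F(-2070)) = √(-2024 + (½)*(-2070)) = √(-2024 - 1035) = √(-3059) = I*√3059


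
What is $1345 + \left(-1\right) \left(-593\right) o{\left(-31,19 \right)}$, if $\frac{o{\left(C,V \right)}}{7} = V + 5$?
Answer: $100969$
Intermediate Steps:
$o{\left(C,V \right)} = 35 + 7 V$ ($o{\left(C,V \right)} = 7 \left(V + 5\right) = 7 \left(5 + V\right) = 35 + 7 V$)
$1345 + \left(-1\right) \left(-593\right) o{\left(-31,19 \right)} = 1345 + \left(-1\right) \left(-593\right) \left(35 + 7 \cdot 19\right) = 1345 + 593 \left(35 + 133\right) = 1345 + 593 \cdot 168 = 1345 + 99624 = 100969$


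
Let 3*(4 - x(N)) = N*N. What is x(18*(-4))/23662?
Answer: -862/11831 ≈ -0.072859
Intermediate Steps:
x(N) = 4 - N**2/3 (x(N) = 4 - N*N/3 = 4 - N**2/3)
x(18*(-4))/23662 = (4 - (18*(-4))**2/3)/23662 = (4 - 1/3*(-72)**2)*(1/23662) = (4 - 1/3*5184)*(1/23662) = (4 - 1728)*(1/23662) = -1724*1/23662 = -862/11831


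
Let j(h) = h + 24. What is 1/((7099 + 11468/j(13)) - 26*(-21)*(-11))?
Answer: 37/51909 ≈ 0.00071279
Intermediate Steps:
j(h) = 24 + h
1/((7099 + 11468/j(13)) - 26*(-21)*(-11)) = 1/((7099 + 11468/(24 + 13)) - 26*(-21)*(-11)) = 1/((7099 + 11468/37) + 546*(-11)) = 1/((7099 + 11468*(1/37)) - 6006) = 1/((7099 + 11468/37) - 6006) = 1/(274131/37 - 6006) = 1/(51909/37) = 37/51909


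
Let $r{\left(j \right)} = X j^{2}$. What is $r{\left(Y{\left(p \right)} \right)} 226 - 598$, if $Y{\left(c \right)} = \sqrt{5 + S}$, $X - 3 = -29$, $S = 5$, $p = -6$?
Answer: $-59358$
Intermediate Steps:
$X = -26$ ($X = 3 - 29 = -26$)
$Y{\left(c \right)} = \sqrt{10}$ ($Y{\left(c \right)} = \sqrt{5 + 5} = \sqrt{10}$)
$r{\left(j \right)} = - 26 j^{2}$
$r{\left(Y{\left(p \right)} \right)} 226 - 598 = - 26 \left(\sqrt{10}\right)^{2} \cdot 226 - 598 = \left(-26\right) 10 \cdot 226 - 598 = \left(-260\right) 226 - 598 = -58760 - 598 = -59358$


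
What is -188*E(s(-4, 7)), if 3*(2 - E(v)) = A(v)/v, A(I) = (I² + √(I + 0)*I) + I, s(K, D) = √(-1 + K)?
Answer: -940/3 + 188*I*√5/3 - 188*I*5^(¼)*I^(3/2)/3 ≈ -247.07 + 206.39*I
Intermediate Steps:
A(I) = I + I² + I^(3/2) (A(I) = (I² + √I*I) + I = (I² + I^(3/2)) + I = I + I² + I^(3/2))
E(v) = 2 - (v + v² + v^(3/2))/(3*v)
-188*E(s(-4, 7)) = -188*(5/3 - √(-1 - 4)/3 - (-1 - 4)^(¼)/3) = -188*(5/3 - I*√5/3 - (-5)^(¼)/3) = -188*(5/3 - I*√5/3 - 5^(¼)*√I/3) = -940/3 + 188*I*√5/3 + 188*5^(¼)*√I/3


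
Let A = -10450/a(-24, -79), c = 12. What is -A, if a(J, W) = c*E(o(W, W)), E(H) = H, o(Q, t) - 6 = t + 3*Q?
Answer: -1045/372 ≈ -2.8091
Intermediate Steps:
o(Q, t) = 6 + t + 3*Q (o(Q, t) = 6 + (t + 3*Q) = 6 + t + 3*Q)
a(J, W) = 72 + 48*W (a(J, W) = 12*(6 + W + 3*W) = 12*(6 + 4*W) = 72 + 48*W)
A = 1045/372 (A = -10450/(72 + 48*(-79)) = -10450/(72 - 3792) = -10450/(-3720) = -10450*(-1/3720) = 1045/372 ≈ 2.8091)
-A = -1*1045/372 = -1045/372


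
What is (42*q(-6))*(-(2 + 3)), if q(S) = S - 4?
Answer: 2100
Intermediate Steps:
q(S) = -4 + S
(42*q(-6))*(-(2 + 3)) = (42*(-4 - 6))*(-(2 + 3)) = (42*(-10))*(-1*5) = -420*(-5) = 2100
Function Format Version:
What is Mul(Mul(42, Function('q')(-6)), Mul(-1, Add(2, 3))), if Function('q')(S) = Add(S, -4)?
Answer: 2100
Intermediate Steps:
Function('q')(S) = Add(-4, S)
Mul(Mul(42, Function('q')(-6)), Mul(-1, Add(2, 3))) = Mul(Mul(42, Add(-4, -6)), Mul(-1, Add(2, 3))) = Mul(Mul(42, -10), Mul(-1, 5)) = Mul(-420, -5) = 2100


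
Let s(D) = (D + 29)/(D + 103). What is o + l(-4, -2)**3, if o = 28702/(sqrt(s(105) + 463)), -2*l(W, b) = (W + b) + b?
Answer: 64 + 57404*sqrt(1253694)/48219 ≈ 1397.0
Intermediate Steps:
s(D) = (29 + D)/(103 + D)
l(W, b) = -b - W/2 (l(W, b) = -((W + b) + b)/2 = -(W + 2*b)/2 = -b - W/2)
o = 57404*sqrt(1253694)/48219 (o = 28702/(sqrt((29 + 105)/(103 + 105) + 463)) = 28702/(sqrt(134/208 + 463)) = 28702/(sqrt((1/208)*134 + 463)) = 28702/(sqrt(67/104 + 463)) = 28702/(sqrt(48219/104)) = 28702/((sqrt(1253694)/52)) = 28702*(2*sqrt(1253694)/48219) = 57404*sqrt(1253694)/48219 ≈ 1333.0)
o + l(-4, -2)**3 = 57404*sqrt(1253694)/48219 + (-1*(-2) - 1/2*(-4))**3 = 57404*sqrt(1253694)/48219 + (2 + 2)**3 = 57404*sqrt(1253694)/48219 + 4**3 = 57404*sqrt(1253694)/48219 + 64 = 64 + 57404*sqrt(1253694)/48219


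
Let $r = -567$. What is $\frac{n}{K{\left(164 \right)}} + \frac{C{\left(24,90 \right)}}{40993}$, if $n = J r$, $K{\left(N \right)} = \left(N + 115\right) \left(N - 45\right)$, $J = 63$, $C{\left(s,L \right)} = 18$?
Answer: $- \frac{23233545}{21603311} \approx -1.0755$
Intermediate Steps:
$K{\left(N \right)} = \left(-45 + N\right) \left(115 + N\right)$ ($K{\left(N \right)} = \left(115 + N\right) \left(-45 + N\right) = \left(-45 + N\right) \left(115 + N\right)$)
$n = -35721$ ($n = 63 \left(-567\right) = -35721$)
$\frac{n}{K{\left(164 \right)}} + \frac{C{\left(24,90 \right)}}{40993} = - \frac{35721}{-5175 + 164^{2} + 70 \cdot 164} + \frac{18}{40993} = - \frac{35721}{-5175 + 26896 + 11480} + 18 \cdot \frac{1}{40993} = - \frac{35721}{33201} + \frac{18}{40993} = \left(-35721\right) \frac{1}{33201} + \frac{18}{40993} = - \frac{567}{527} + \frac{18}{40993} = - \frac{23233545}{21603311}$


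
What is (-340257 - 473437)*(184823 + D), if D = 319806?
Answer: -410613589526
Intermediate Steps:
(-340257 - 473437)*(184823 + D) = (-340257 - 473437)*(184823 + 319806) = -813694*504629 = -410613589526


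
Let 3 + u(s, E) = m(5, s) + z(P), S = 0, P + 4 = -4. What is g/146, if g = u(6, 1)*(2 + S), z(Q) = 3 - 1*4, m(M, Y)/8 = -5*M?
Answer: -204/73 ≈ -2.7945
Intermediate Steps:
m(M, Y) = -40*M (m(M, Y) = 8*(-5*M) = -40*M)
P = -8 (P = -4 - 4 = -8)
z(Q) = -1 (z(Q) = 3 - 4 = -1)
u(s, E) = -204 (u(s, E) = -3 + (-40*5 - 1) = -3 + (-200 - 1) = -3 - 201 = -204)
g = -408 (g = -204*(2 + 0) = -204*2 = -408)
g/146 = -408/146 = -408*1/146 = -204/73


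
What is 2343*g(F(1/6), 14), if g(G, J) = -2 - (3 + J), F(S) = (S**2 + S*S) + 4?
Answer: -44517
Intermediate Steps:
F(S) = 4 + 2*S**2 (F(S) = (S**2 + S**2) + 4 = 2*S**2 + 4 = 4 + 2*S**2)
g(G, J) = -5 - J (g(G, J) = -2 + (-3 - J) = -5 - J)
2343*g(F(1/6), 14) = 2343*(-5 - 1*14) = 2343*(-5 - 14) = 2343*(-19) = -44517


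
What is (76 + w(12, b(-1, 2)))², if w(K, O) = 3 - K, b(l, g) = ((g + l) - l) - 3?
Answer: 4489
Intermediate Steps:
b(l, g) = -3 + g (b(l, g) = g - 3 = -3 + g)
(76 + w(12, b(-1, 2)))² = (76 + (3 - 1*12))² = (76 + (3 - 12))² = (76 - 9)² = 67² = 4489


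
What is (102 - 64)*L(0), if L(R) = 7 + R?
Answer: 266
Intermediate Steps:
(102 - 64)*L(0) = (102 - 64)*(7 + 0) = 38*7 = 266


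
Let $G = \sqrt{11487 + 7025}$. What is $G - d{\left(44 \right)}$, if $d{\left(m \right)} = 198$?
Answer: $-198 + 4 \sqrt{1157} \approx -61.941$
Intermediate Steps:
$G = 4 \sqrt{1157}$ ($G = \sqrt{18512} = 4 \sqrt{1157} \approx 136.06$)
$G - d{\left(44 \right)} = 4 \sqrt{1157} - 198 = -198 + 4 \sqrt{1157}$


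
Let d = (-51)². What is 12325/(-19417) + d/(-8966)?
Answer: -161009567/174092822 ≈ -0.92485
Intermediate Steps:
d = 2601
12325/(-19417) + d/(-8966) = 12325/(-19417) + 2601/(-8966) = 12325*(-1/19417) + 2601*(-1/8966) = -12325/19417 - 2601/8966 = -161009567/174092822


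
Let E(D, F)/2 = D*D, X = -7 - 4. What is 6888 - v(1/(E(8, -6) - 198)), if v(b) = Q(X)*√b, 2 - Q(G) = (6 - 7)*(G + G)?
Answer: 6888 + 2*I*√70/7 ≈ 6888.0 + 2.3905*I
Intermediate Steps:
X = -11
Q(G) = 2 + 2*G (Q(G) = 2 - (6 - 7)*(G + G) = 2 - (-1)*2*G = 2 - (-2)*G = 2 + 2*G)
E(D, F) = 2*D² (E(D, F) = 2*(D*D) = 2*D²)
v(b) = -20*√b (v(b) = (2 + 2*(-11))*√b = (2 - 22)*√b = -20*√b)
6888 - v(1/(E(8, -6) - 198)) = 6888 - (-20)*√(1/(2*8² - 198)) = 6888 - (-20)*√(1/(2*64 - 198)) = 6888 - (-20)*√(1/(128 - 198)) = 6888 - (-20)*√(1/(-70)) = 6888 - (-20)*√(-1/70) = 6888 - (-20)*I*√70/70 = 6888 - (-2)*I*√70/7 = 6888 + 2*I*√70/7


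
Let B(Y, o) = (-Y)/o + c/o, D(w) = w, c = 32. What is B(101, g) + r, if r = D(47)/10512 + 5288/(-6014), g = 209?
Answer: -7960412687/6606403056 ≈ -1.2050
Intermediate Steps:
r = -27652399/31609584 (r = 47/10512 + 5288/(-6014) = 47*(1/10512) + 5288*(-1/6014) = 47/10512 - 2644/3007 = -27652399/31609584 ≈ -0.87481)
B(Y, o) = 32/o - Y/o (B(Y, o) = (-Y)/o + 32/o = -Y/o + 32/o = 32/o - Y/o)
B(101, g) + r = (32 - 1*101)/209 - 27652399/31609584 = (32 - 101)/209 - 27652399/31609584 = (1/209)*(-69) - 27652399/31609584 = -69/209 - 27652399/31609584 = -7960412687/6606403056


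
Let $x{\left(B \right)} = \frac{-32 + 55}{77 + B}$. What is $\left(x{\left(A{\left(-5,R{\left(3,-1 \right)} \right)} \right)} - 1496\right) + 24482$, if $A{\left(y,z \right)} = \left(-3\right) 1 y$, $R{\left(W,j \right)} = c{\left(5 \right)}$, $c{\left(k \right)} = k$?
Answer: $\frac{91945}{4} \approx 22986.0$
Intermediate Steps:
$R{\left(W,j \right)} = 5$
$A{\left(y,z \right)} = - 3 y$
$x{\left(B \right)} = \frac{23}{77 + B}$
$\left(x{\left(A{\left(-5,R{\left(3,-1 \right)} \right)} \right)} - 1496\right) + 24482 = \left(\frac{23}{77 - -15} - 1496\right) + 24482 = \left(\frac{23}{77 + 15} - 1496\right) + 24482 = \left(\frac{23}{92} - 1496\right) + 24482 = \left(23 \cdot \frac{1}{92} - 1496\right) + 24482 = \left(\frac{1}{4} - 1496\right) + 24482 = - \frac{5983}{4} + 24482 = \frac{91945}{4}$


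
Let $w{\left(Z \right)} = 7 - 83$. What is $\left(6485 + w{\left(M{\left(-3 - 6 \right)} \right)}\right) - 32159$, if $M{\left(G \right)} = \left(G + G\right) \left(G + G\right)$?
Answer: $-25750$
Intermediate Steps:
$M{\left(G \right)} = 4 G^{2}$ ($M{\left(G \right)} = 2 G 2 G = 4 G^{2}$)
$w{\left(Z \right)} = -76$
$\left(6485 + w{\left(M{\left(-3 - 6 \right)} \right)}\right) - 32159 = \left(6485 - 76\right) - 32159 = 6409 - 32159 = -25750$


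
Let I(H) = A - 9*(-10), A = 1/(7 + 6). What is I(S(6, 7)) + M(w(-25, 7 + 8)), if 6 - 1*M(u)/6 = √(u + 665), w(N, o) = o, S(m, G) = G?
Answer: 1639/13 - 12*√170 ≈ -30.384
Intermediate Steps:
A = 1/13 ≈ 0.076923
M(u) = 36 - 6*√(665 + u) (M(u) = 36 - 6*√(u + 665) = 36 - 6*√(665 + u))
I(H) = 1171/13 (I(H) = 1/13 - 9*(-10) = 1/13 + 90 = 1171/13)
I(S(6, 7)) + M(w(-25, 7 + 8)) = 1171/13 + (36 - 6*√(665 + (7 + 8))) = 1171/13 + (36 - 6*√(665 + 15)) = 1171/13 + (36 - 12*√170) = 1639/13 - 12*√170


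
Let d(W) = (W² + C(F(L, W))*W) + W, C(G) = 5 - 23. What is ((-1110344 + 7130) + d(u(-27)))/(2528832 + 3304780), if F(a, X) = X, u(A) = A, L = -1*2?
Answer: -551013/2916806 ≈ -0.18891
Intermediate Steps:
L = -2
C(G) = -18
d(W) = W² - 17*W (d(W) = (W² - 18*W) + W = W² - 17*W)
((-1110344 + 7130) + d(u(-27)))/(2528832 + 3304780) = ((-1110344 + 7130) - 27*(-17 - 27))/(2528832 + 3304780) = (-1103214 - 27*(-44))/5833612 = (-1103214 + 1188)*(1/5833612) = -1102026*1/5833612 = -551013/2916806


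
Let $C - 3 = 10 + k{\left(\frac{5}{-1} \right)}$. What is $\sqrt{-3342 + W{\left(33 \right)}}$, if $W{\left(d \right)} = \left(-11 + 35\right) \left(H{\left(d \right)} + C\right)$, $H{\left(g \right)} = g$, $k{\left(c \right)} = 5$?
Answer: $i \sqrt{2118} \approx 46.022 i$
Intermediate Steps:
$C = 18$ ($C = 3 + \left(10 + 5\right) = 3 + 15 = 18$)
$W{\left(d \right)} = 432 + 24 d$ ($W{\left(d \right)} = \left(-11 + 35\right) \left(d + 18\right) = 24 \left(18 + d\right) = 432 + 24 d$)
$\sqrt{-3342 + W{\left(33 \right)}} = \sqrt{-3342 + \left(432 + 24 \cdot 33\right)} = \sqrt{-3342 + \left(432 + 792\right)} = \sqrt{-3342 + 1224} = \sqrt{-2118} = i \sqrt{2118}$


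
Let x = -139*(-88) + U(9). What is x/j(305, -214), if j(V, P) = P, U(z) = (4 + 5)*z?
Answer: -12313/214 ≈ -57.537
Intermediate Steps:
U(z) = 9*z
x = 12313 (x = -139*(-88) + 9*9 = 12232 + 81 = 12313)
x/j(305, -214) = 12313/(-214) = 12313*(-1/214) = -12313/214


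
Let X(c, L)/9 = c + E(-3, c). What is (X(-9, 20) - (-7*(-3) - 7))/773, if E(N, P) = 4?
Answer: -59/773 ≈ -0.076326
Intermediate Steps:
X(c, L) = 36 + 9*c (X(c, L) = 9*(c + 4) = 9*(4 + c) = 36 + 9*c)
(X(-9, 20) - (-7*(-3) - 7))/773 = ((36 + 9*(-9)) - (-7*(-3) - 7))/773 = ((36 - 81) - (21 - 7))*(1/773) = (-45 - 1*14)*(1/773) = (-45 - 14)*(1/773) = -59*1/773 = -59/773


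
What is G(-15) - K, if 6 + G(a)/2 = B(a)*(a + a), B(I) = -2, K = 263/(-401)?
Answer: 43571/401 ≈ 108.66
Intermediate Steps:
K = -263/401 (K = 263*(-1/401) = -263/401 ≈ -0.65586)
G(a) = -12 - 8*a (G(a) = -12 + 2*(-2*(a + a)) = -12 + 2*(-4*a) = -12 - 8*a)
G(-15) - K = (-12 - 8*(-15)) - 1*(-263/401) = (-12 + 120) + 263/401 = 108 + 263/401 = 43571/401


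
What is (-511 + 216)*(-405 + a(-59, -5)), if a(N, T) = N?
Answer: 136880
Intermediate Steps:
(-511 + 216)*(-405 + a(-59, -5)) = (-511 + 216)*(-405 - 59) = -295*(-464) = 136880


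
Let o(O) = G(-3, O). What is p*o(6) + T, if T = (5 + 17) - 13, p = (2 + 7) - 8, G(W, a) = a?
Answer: 15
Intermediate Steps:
o(O) = O
p = 1 (p = 9 - 8 = 1)
T = 9 (T = 22 - 13 = 9)
p*o(6) + T = 1*6 + 9 = 6 + 9 = 15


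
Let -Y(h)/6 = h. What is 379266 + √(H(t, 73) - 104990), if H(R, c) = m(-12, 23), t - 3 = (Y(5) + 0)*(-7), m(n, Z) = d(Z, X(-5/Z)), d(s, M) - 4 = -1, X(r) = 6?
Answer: 379266 + I*√104987 ≈ 3.7927e+5 + 324.02*I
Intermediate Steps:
Y(h) = -6*h
d(s, M) = 3 (d(s, M) = 4 - 1 = 3)
m(n, Z) = 3
t = 213 (t = 3 + (-6*5 + 0)*(-7) = 3 + (-30 + 0)*(-7) = 3 - 30*(-7) = 3 + 210 = 213)
H(R, c) = 3
379266 + √(H(t, 73) - 104990) = 379266 + √(3 - 104990) = 379266 + √(-104987) = 379266 + I*√104987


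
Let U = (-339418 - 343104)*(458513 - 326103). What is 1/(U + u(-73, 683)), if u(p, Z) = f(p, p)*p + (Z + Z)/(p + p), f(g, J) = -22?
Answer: -73/6597209758905 ≈ -1.1065e-11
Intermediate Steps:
U = -90372738020 (U = -682522*132410 = -90372738020)
u(p, Z) = -22*p + Z/p (u(p, Z) = -22*p + (Z + Z)/(p + p) = -22*p + (2*Z)/((2*p)) = -22*p + (2*Z)*(1/(2*p)) = -22*p + Z/p)
1/(U + u(-73, 683)) = 1/(-90372738020 + (-22*(-73) + 683/(-73))) = 1/(-90372738020 + (1606 + 683*(-1/73))) = 1/(-90372738020 + (1606 - 683/73)) = 1/(-90372738020 + 116555/73) = 1/(-6597209758905/73) = -73/6597209758905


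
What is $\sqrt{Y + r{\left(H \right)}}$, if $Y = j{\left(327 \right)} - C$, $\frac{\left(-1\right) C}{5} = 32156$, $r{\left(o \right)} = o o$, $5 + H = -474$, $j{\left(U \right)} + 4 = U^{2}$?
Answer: $\sqrt{497146} \approx 705.09$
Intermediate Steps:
$j{\left(U \right)} = -4 + U^{2}$
$H = -479$ ($H = -5 - 474 = -479$)
$r{\left(o \right)} = o^{2}$
$C = -160780$ ($C = \left(-5\right) 32156 = -160780$)
$Y = 267705$ ($Y = \left(-4 + 327^{2}\right) - -160780 = \left(-4 + 106929\right) + 160780 = 106925 + 160780 = 267705$)
$\sqrt{Y + r{\left(H \right)}} = \sqrt{267705 + \left(-479\right)^{2}} = \sqrt{267705 + 229441} = \sqrt{497146}$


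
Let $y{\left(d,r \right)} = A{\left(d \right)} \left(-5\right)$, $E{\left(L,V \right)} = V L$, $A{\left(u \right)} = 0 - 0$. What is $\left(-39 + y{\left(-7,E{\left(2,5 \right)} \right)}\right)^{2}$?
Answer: $1521$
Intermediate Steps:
$A{\left(u \right)} = 0$ ($A{\left(u \right)} = 0 + 0 = 0$)
$E{\left(L,V \right)} = L V$
$y{\left(d,r \right)} = 0$ ($y{\left(d,r \right)} = 0 \left(-5\right) = 0$)
$\left(-39 + y{\left(-7,E{\left(2,5 \right)} \right)}\right)^{2} = \left(-39 + 0\right)^{2} = \left(-39\right)^{2} = 1521$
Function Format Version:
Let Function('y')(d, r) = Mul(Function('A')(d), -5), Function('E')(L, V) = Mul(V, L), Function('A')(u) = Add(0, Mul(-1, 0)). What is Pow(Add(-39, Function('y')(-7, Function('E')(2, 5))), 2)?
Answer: 1521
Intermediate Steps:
Function('A')(u) = 0 (Function('A')(u) = Add(0, 0) = 0)
Function('E')(L, V) = Mul(L, V)
Function('y')(d, r) = 0 (Function('y')(d, r) = Mul(0, -5) = 0)
Pow(Add(-39, Function('y')(-7, Function('E')(2, 5))), 2) = Pow(Add(-39, 0), 2) = Pow(-39, 2) = 1521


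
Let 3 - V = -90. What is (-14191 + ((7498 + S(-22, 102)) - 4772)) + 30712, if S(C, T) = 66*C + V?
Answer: 17888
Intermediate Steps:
V = 93 (V = 3 - 1*(-90) = 3 + 90 = 93)
S(C, T) = 93 + 66*C (S(C, T) = 66*C + 93 = 93 + 66*C)
(-14191 + ((7498 + S(-22, 102)) - 4772)) + 30712 = (-14191 + ((7498 + (93 + 66*(-22))) - 4772)) + 30712 = (-14191 + ((7498 + (93 - 1452)) - 4772)) + 30712 = (-14191 + ((7498 - 1359) - 4772)) + 30712 = (-14191 + (6139 - 4772)) + 30712 = (-14191 + 1367) + 30712 = -12824 + 30712 = 17888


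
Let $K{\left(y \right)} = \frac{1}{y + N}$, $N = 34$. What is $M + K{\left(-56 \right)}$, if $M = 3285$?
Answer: $\frac{72269}{22} \approx 3285.0$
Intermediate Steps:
$K{\left(y \right)} = \frac{1}{34 + y}$ ($K{\left(y \right)} = \frac{1}{y + 34} = \frac{1}{34 + y}$)
$M + K{\left(-56 \right)} = 3285 + \frac{1}{34 - 56} = 3285 + \frac{1}{-22} = 3285 - \frac{1}{22} = \frac{72269}{22}$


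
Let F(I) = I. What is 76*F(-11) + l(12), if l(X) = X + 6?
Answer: -818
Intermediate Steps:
l(X) = 6 + X
76*F(-11) + l(12) = 76*(-11) + (6 + 12) = -836 + 18 = -818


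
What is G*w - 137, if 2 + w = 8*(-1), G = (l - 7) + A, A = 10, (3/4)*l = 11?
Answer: -941/3 ≈ -313.67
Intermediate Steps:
l = 44/3 (l = (4/3)*11 = 44/3 ≈ 14.667)
G = 53/3 (G = (44/3 - 7) + 10 = 23/3 + 10 = 53/3 ≈ 17.667)
w = -10 (w = -2 + 8*(-1) = -2 - 8 = -10)
G*w - 137 = (53/3)*(-10) - 137 = -530/3 - 137 = -941/3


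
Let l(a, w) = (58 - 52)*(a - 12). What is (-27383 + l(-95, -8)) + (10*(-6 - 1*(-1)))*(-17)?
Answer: -27175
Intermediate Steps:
l(a, w) = -72 + 6*a (l(a, w) = 6*(-12 + a) = -72 + 6*a)
(-27383 + l(-95, -8)) + (10*(-6 - 1*(-1)))*(-17) = (-27383 + (-72 + 6*(-95))) + (10*(-6 - 1*(-1)))*(-17) = (-27383 + (-72 - 570)) + (10*(-6 + 1))*(-17) = (-27383 - 642) + (10*(-5))*(-17) = -28025 - 50*(-17) = -28025 + 850 = -27175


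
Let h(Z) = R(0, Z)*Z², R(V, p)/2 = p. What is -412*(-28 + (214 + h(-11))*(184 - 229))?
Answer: -45374384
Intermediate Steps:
R(V, p) = 2*p
h(Z) = 2*Z³ (h(Z) = (2*Z)*Z² = 2*Z³)
-412*(-28 + (214 + h(-11))*(184 - 229)) = -412*(-28 + (214 + 2*(-11)³)*(184 - 229)) = -412*(-28 + (214 + 2*(-1331))*(-45)) = -412*(-28 + (214 - 2662)*(-45)) = -412*(-28 - 2448*(-45)) = -412*(-28 + 110160) = -412*110132 = -45374384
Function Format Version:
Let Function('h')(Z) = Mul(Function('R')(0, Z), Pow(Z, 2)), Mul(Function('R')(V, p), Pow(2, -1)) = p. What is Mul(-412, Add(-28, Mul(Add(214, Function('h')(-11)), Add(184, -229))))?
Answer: -45374384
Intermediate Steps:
Function('R')(V, p) = Mul(2, p)
Function('h')(Z) = Mul(2, Pow(Z, 3)) (Function('h')(Z) = Mul(Mul(2, Z), Pow(Z, 2)) = Mul(2, Pow(Z, 3)))
Mul(-412, Add(-28, Mul(Add(214, Function('h')(-11)), Add(184, -229)))) = Mul(-412, Add(-28, Mul(Add(214, Mul(2, Pow(-11, 3))), Add(184, -229)))) = Mul(-412, Add(-28, Mul(Add(214, Mul(2, -1331)), -45))) = Mul(-412, Add(-28, Mul(Add(214, -2662), -45))) = Mul(-412, Add(-28, Mul(-2448, -45))) = Mul(-412, Add(-28, 110160)) = Mul(-412, 110132) = -45374384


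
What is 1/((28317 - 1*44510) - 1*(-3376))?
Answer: -1/12817 ≈ -7.8021e-5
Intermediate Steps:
1/((28317 - 1*44510) - 1*(-3376)) = 1/((28317 - 44510) + 3376) = 1/(-16193 + 3376) = 1/(-12817) = -1/12817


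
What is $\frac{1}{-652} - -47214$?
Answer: $\frac{30783527}{652} \approx 47214.0$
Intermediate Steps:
$\frac{1}{-652} - -47214 = - \frac{1}{652} + 47214 = \frac{30783527}{652}$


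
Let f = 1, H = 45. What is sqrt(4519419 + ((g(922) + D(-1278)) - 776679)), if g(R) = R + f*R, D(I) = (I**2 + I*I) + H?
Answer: sqrt(7011197) ≈ 2647.9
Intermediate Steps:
D(I) = 45 + 2*I**2 (D(I) = (I**2 + I*I) + 45 = (I**2 + I**2) + 45 = 2*I**2 + 45 = 45 + 2*I**2)
g(R) = 2*R (g(R) = R + 1*R = R + R = 2*R)
sqrt(4519419 + ((g(922) + D(-1278)) - 776679)) = sqrt(4519419 + ((2*922 + (45 + 2*(-1278)**2)) - 776679)) = sqrt(4519419 + ((1844 + (45 + 2*1633284)) - 776679)) = sqrt(4519419 + ((1844 + (45 + 3266568)) - 776679)) = sqrt(4519419 + ((1844 + 3266613) - 776679)) = sqrt(4519419 + (3268457 - 776679)) = sqrt(4519419 + 2491778) = sqrt(7011197)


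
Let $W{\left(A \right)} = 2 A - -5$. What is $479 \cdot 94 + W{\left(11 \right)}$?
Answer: $45053$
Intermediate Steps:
$W{\left(A \right)} = 5 + 2 A$ ($W{\left(A \right)} = 2 A + 5 = 5 + 2 A$)
$479 \cdot 94 + W{\left(11 \right)} = 479 \cdot 94 + \left(5 + 2 \cdot 11\right) = 45026 + \left(5 + 22\right) = 45026 + 27 = 45053$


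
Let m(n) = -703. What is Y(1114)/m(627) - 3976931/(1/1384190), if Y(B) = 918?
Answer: -3869894168986588/703 ≈ -5.5048e+12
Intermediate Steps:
Y(1114)/m(627) - 3976931/(1/1384190) = 918/(-703) - 3976931/(1/1384190) = 918*(-1/703) - 3976931/1/1384190 = -918/703 - 3976931*1384190 = -918/703 - 5504828120890 = -3869894168986588/703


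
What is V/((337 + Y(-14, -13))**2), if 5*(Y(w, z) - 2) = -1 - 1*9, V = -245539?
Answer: -245539/113569 ≈ -2.1620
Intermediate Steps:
Y(w, z) = 0 (Y(w, z) = 2 + (-1 - 1*9)/5 = 2 + (-1 - 9)/5 = 2 + (1/5)*(-10) = 2 - 2 = 0)
V/((337 + Y(-14, -13))**2) = -245539/(337 + 0)**2 = -245539/(337**2) = -245539/113569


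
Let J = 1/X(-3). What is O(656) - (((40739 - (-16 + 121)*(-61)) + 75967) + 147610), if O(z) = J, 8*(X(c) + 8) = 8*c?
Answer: -2977932/11 ≈ -2.7072e+5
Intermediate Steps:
X(c) = -8 + c (X(c) = -8 + (8*c)/8 = -8 + c)
J = -1/11 (J = 1/(-8 - 3) = 1/(-11) = -1/11 ≈ -0.090909)
O(z) = -1/11
O(656) - (((40739 - (-16 + 121)*(-61)) + 75967) + 147610) = -1/11 - (((40739 - (-16 + 121)*(-61)) + 75967) + 147610) = -1/11 - (((40739 - 105*(-61)) + 75967) + 147610) = -1/11 - (((40739 - 1*(-6405)) + 75967) + 147610) = -1/11 - (((40739 + 6405) + 75967) + 147610) = -1/11 - ((47144 + 75967) + 147610) = -1/11 - (123111 + 147610) = -1/11 - 1*270721 = -1/11 - 270721 = -2977932/11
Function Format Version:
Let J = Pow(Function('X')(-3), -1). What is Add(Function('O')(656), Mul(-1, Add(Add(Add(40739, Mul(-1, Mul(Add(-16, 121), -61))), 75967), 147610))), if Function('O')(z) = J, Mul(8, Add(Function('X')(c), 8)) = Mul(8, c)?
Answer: Rational(-2977932, 11) ≈ -2.7072e+5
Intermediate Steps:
Function('X')(c) = Add(-8, c) (Function('X')(c) = Add(-8, Mul(Rational(1, 8), Mul(8, c))) = Add(-8, c))
J = Rational(-1, 11) (J = Pow(Add(-8, -3), -1) = Pow(-11, -1) = Rational(-1, 11) ≈ -0.090909)
Function('O')(z) = Rational(-1, 11)
Add(Function('O')(656), Mul(-1, Add(Add(Add(40739, Mul(-1, Mul(Add(-16, 121), -61))), 75967), 147610))) = Add(Rational(-1, 11), Mul(-1, Add(Add(Add(40739, Mul(-1, Mul(Add(-16, 121), -61))), 75967), 147610))) = Add(Rational(-1, 11), Mul(-1, Add(Add(Add(40739, Mul(-1, Mul(105, -61))), 75967), 147610))) = Add(Rational(-1, 11), Mul(-1, Add(Add(Add(40739, Mul(-1, -6405)), 75967), 147610))) = Add(Rational(-1, 11), Mul(-1, Add(Add(Add(40739, 6405), 75967), 147610))) = Add(Rational(-1, 11), Mul(-1, Add(Add(47144, 75967), 147610))) = Add(Rational(-1, 11), Mul(-1, Add(123111, 147610))) = Add(Rational(-1, 11), Mul(-1, 270721)) = Add(Rational(-1, 11), -270721) = Rational(-2977932, 11)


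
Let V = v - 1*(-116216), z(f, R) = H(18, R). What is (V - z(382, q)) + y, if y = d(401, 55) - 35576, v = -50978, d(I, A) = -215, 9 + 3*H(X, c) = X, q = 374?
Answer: 29444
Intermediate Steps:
H(X, c) = -3 + X/3
z(f, R) = 3 (z(f, R) = -3 + (⅓)*18 = -3 + 6 = 3)
V = 65238 (V = -50978 - 1*(-116216) = -50978 + 116216 = 65238)
y = -35791 (y = -215 - 35576 = -35791)
(V - z(382, q)) + y = (65238 - 1*3) - 35791 = (65238 - 3) - 35791 = 65235 - 35791 = 29444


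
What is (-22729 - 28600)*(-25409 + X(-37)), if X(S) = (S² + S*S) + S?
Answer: 1165578932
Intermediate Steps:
X(S) = S + 2*S² (X(S) = (S² + S²) + S = 2*S² + S = S + 2*S²)
(-22729 - 28600)*(-25409 + X(-37)) = (-22729 - 28600)*(-25409 - 37*(1 + 2*(-37))) = -51329*(-25409 - 37*(1 - 74)) = -51329*(-25409 - 37*(-73)) = -51329*(-25409 + 2701) = -51329*(-22708) = 1165578932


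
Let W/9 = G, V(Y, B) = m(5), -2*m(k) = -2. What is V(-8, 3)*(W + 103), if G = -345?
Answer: -3002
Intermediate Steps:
m(k) = 1 (m(k) = -1/2*(-2) = 1)
V(Y, B) = 1
W = -3105 (W = 9*(-345) = -3105)
V(-8, 3)*(W + 103) = 1*(-3105 + 103) = 1*(-3002) = -3002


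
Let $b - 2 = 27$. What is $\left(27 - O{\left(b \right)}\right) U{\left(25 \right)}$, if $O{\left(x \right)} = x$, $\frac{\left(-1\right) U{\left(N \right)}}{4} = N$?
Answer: $200$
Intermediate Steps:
$U{\left(N \right)} = - 4 N$
$b = 29$ ($b = 2 + 27 = 29$)
$\left(27 - O{\left(b \right)}\right) U{\left(25 \right)} = \left(27 - 29\right) \left(\left(-4\right) 25\right) = \left(27 - 29\right) \left(-100\right) = \left(-2\right) \left(-100\right) = 200$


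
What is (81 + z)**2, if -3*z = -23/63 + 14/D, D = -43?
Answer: 435808584964/66048129 ≈ 6598.4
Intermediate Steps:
z = 1871/8127 (z = -(-23/63 + 14/(-43))/3 = -(-23*1/63 + 14*(-1/43))/3 = -(-23/63 - 14/43)/3 = -1/3*(-1871/2709) = 1871/8127 ≈ 0.23022)
(81 + z)**2 = (81 + 1871/8127)**2 = (660158/8127)**2 = 435808584964/66048129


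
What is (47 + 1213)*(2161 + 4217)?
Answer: 8036280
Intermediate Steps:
(47 + 1213)*(2161 + 4217) = 1260*6378 = 8036280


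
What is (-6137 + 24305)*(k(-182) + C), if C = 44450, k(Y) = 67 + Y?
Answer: 805478280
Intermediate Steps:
(-6137 + 24305)*(k(-182) + C) = (-6137 + 24305)*((67 - 182) + 44450) = 18168*(-115 + 44450) = 18168*44335 = 805478280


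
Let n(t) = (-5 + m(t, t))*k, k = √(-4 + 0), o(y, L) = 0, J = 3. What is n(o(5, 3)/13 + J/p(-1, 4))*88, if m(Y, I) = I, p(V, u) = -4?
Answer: -1012*I ≈ -1012.0*I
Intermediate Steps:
k = 2*I (k = √(-4) = 2*I ≈ 2.0*I)
n(t) = 2*I*(-5 + t) (n(t) = (-5 + t)*(2*I) = 2*I*(-5 + t))
n(o(5, 3)/13 + J/p(-1, 4))*88 = (2*I*(-5 + (0/13 + 3/(-4))))*88 = (2*I*(-5 + (0*(1/13) + 3*(-¼))))*88 = (2*I*(-5 + (0 - ¾)))*88 = (2*I*(-5 - ¾))*88 = (2*I*(-23/4))*88 = -23*I/2*88 = -1012*I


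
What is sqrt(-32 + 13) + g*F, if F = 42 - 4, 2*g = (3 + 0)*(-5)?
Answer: -285 + I*sqrt(19) ≈ -285.0 + 4.3589*I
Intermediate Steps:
g = -15/2 (g = ((3 + 0)*(-5))/2 = (3*(-5))/2 = (1/2)*(-15) = -15/2 ≈ -7.5000)
F = 38
sqrt(-32 + 13) + g*F = sqrt(-32 + 13) - 15/2*38 = sqrt(-19) - 285 = I*sqrt(19) - 285 = -285 + I*sqrt(19)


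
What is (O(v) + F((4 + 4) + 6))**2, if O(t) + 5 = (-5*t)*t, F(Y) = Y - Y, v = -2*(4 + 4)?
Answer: 1651225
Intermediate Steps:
v = -16 (v = -2*8 = -16)
F(Y) = 0
O(t) = -5 - 5*t**2 (O(t) = -5 + (-5*t)*t = -5 - 5*t**2)
(O(v) + F((4 + 4) + 6))**2 = ((-5 - 5*(-16)**2) + 0)**2 = ((-5 - 5*256) + 0)**2 = ((-5 - 1280) + 0)**2 = (-1285 + 0)**2 = (-1285)**2 = 1651225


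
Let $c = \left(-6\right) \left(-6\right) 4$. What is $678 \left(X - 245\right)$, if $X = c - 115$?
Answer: $-146448$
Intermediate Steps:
$c = 144$ ($c = 36 \cdot 4 = 144$)
$X = 29$ ($X = 144 - 115 = 29$)
$678 \left(X - 245\right) = 678 \left(29 - 245\right) = 678 \left(-216\right) = -146448$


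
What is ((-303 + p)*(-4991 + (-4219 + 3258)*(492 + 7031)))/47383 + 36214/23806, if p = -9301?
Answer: 16878238496341/11510201 ≈ 1.4664e+6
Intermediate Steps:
((-303 + p)*(-4991 + (-4219 + 3258)*(492 + 7031)))/47383 + 36214/23806 = ((-303 - 9301)*(-4991 + (-4219 + 3258)*(492 + 7031)))/47383 + 36214/23806 = -9604*(-4991 - 961*7523)*(1/47383) + 36214*(1/23806) = -9604*(-4991 - 7229603)*(1/47383) + 18107/11903 = -9604*(-7234594)*(1/47383) + 18107/11903 = 69481040776*(1/47383) + 18107/11903 = 1417980424/967 + 18107/11903 = 16878238496341/11510201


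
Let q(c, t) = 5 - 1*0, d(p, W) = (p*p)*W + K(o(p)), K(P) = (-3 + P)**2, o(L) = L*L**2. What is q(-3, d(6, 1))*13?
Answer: 65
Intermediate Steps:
o(L) = L**3
d(p, W) = (-3 + p**3)**2 + W*p**2 (d(p, W) = (p*p)*W + (-3 + p**3)**2 = p**2*W + (-3 + p**3)**2 = W*p**2 + (-3 + p**3)**2 = (-3 + p**3)**2 + W*p**2)
q(c, t) = 5 (q(c, t) = 5 + 0 = 5)
q(-3, d(6, 1))*13 = 5*13 = 65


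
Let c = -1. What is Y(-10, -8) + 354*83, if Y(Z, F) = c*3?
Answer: 29379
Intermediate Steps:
Y(Z, F) = -3 (Y(Z, F) = -1*3 = -3)
Y(-10, -8) + 354*83 = -3 + 354*83 = -3 + 29382 = 29379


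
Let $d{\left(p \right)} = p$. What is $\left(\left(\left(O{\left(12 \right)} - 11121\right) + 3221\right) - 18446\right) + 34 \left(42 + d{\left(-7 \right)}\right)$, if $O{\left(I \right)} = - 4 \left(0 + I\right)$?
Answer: $-25204$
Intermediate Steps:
$O{\left(I \right)} = - 4 I$
$\left(\left(\left(O{\left(12 \right)} - 11121\right) + 3221\right) - 18446\right) + 34 \left(42 + d{\left(-7 \right)}\right) = \left(\left(\left(\left(-4\right) 12 - 11121\right) + 3221\right) - 18446\right) + 34 \left(42 - 7\right) = \left(\left(\left(-48 - 11121\right) + 3221\right) - 18446\right) + 34 \cdot 35 = \left(\left(-11169 + 3221\right) - 18446\right) + 1190 = \left(-7948 - 18446\right) + 1190 = -26394 + 1190 = -25204$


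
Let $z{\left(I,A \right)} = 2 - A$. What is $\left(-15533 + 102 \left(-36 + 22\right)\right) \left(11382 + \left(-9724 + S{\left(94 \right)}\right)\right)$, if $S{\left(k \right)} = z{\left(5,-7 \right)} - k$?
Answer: $-26679653$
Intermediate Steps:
$S{\left(k \right)} = 9 - k$ ($S{\left(k \right)} = \left(2 - -7\right) - k = \left(2 + 7\right) - k = 9 - k$)
$\left(-15533 + 102 \left(-36 + 22\right)\right) \left(11382 + \left(-9724 + S{\left(94 \right)}\right)\right) = \left(-15533 + 102 \left(-36 + 22\right)\right) \left(11382 + \left(-9724 + \left(9 - 94\right)\right)\right) = \left(-15533 + 102 \left(-14\right)\right) \left(11382 + \left(-9724 + \left(9 - 94\right)\right)\right) = \left(-15533 - 1428\right) \left(11382 - 9809\right) = - 16961 \left(11382 - 9809\right) = \left(-16961\right) 1573 = -26679653$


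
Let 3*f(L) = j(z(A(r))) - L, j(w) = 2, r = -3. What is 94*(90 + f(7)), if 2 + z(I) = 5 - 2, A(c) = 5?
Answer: 24910/3 ≈ 8303.3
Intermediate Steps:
z(I) = 1 (z(I) = -2 + (5 - 2) = -2 + 3 = 1)
f(L) = ⅔ - L/3 (f(L) = (2 - L)/3 = ⅔ - L/3)
94*(90 + f(7)) = 94*(90 + (⅔ - ⅓*7)) = 94*(90 + (⅔ - 7/3)) = 94*(90 - 5/3) = 94*(265/3) = 24910/3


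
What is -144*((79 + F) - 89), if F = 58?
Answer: -6912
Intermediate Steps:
-144*((79 + F) - 89) = -144*((79 + 58) - 89) = -144*(137 - 89) = -144*48 = -6912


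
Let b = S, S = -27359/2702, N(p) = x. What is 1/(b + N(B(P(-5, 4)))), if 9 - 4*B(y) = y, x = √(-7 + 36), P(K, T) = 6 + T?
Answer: -73924018/536791565 - 7300804*√29/536791565 ≈ -0.21096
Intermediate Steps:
x = √29 ≈ 5.3852
B(y) = 9/4 - y/4
N(p) = √29
S = -27359/2702 (S = -27359*1/2702 = -27359/2702 ≈ -10.125)
b = -27359/2702 ≈ -10.125
1/(b + N(B(P(-5, 4)))) = 1/(-27359/2702 + √29)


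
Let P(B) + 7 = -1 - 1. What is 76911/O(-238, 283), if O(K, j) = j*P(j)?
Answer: -25637/849 ≈ -30.197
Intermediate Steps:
P(B) = -9 (P(B) = -7 + (-1 - 1) = -7 - 2 = -9)
O(K, j) = -9*j (O(K, j) = j*(-9) = -9*j)
76911/O(-238, 283) = 76911/((-9*283)) = 76911/(-2547) = 76911*(-1/2547) = -25637/849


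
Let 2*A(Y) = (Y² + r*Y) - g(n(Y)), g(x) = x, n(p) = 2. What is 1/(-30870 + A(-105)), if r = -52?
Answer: -2/45257 ≈ -4.4192e-5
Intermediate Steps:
A(Y) = -1 + Y²/2 - 26*Y (A(Y) = ((Y² - 52*Y) - 1*2)/2 = ((Y² - 52*Y) - 2)/2 = (-2 + Y² - 52*Y)/2 = -1 + Y²/2 - 26*Y)
1/(-30870 + A(-105)) = 1/(-30870 + (-1 + (½)*(-105)² - 26*(-105))) = 1/(-30870 + (-1 + (½)*11025 + 2730)) = 1/(-30870 + (-1 + 11025/2 + 2730)) = 1/(-30870 + 16483/2) = 1/(-45257/2) = -2/45257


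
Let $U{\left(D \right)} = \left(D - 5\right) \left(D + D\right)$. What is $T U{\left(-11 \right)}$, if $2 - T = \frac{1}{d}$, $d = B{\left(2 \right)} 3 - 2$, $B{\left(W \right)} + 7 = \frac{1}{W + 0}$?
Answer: $\frac{30976}{43} \approx 720.37$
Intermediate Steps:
$B{\left(W \right)} = -7 + \frac{1}{W}$ ($B{\left(W \right)} = -7 + \frac{1}{W + 0} = -7 + \frac{1}{W}$)
$U{\left(D \right)} = 2 D \left(-5 + D\right)$ ($U{\left(D \right)} = \left(-5 + D\right) 2 D = 2 D \left(-5 + D\right)$)
$d = - \frac{43}{2}$ ($d = \left(-7 + \frac{1}{2}\right) 3 - 2 = \left(- \frac{13}{2}\right) 3 - 2 = - \frac{39}{2} - 2 = - \frac{43}{2} \approx -21.5$)
$T = \frac{88}{43}$ ($T = 2 - \frac{1}{- \frac{43}{2}} = 2 - - \frac{2}{43} = 2 + \frac{2}{43} = \frac{88}{43} \approx 2.0465$)
$T U{\left(-11 \right)} = \frac{88 \cdot 2 \left(-11\right) \left(-5 - 11\right)}{43} = \frac{88 \cdot 2 \left(-11\right) \left(-16\right)}{43} = \frac{88}{43} \cdot 352 = \frac{30976}{43}$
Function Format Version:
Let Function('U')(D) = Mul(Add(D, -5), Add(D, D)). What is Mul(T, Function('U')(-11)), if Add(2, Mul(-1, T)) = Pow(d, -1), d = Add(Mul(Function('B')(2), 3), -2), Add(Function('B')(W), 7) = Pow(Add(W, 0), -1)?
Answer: Rational(30976, 43) ≈ 720.37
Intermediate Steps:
Function('B')(W) = Add(-7, Pow(W, -1)) (Function('B')(W) = Add(-7, Pow(Add(W, 0), -1)) = Add(-7, Pow(W, -1)))
Function('U')(D) = Mul(2, D, Add(-5, D)) (Function('U')(D) = Mul(Add(-5, D), Mul(2, D)) = Mul(2, D, Add(-5, D)))
d = Rational(-43, 2) (d = Add(Mul(Add(-7, Pow(2, -1)), 3), -2) = Add(Mul(Add(-7, Rational(1, 2)), 3), -2) = Add(Mul(Rational(-13, 2), 3), -2) = Add(Rational(-39, 2), -2) = Rational(-43, 2) ≈ -21.500)
T = Rational(88, 43) (T = Add(2, Mul(-1, Pow(Rational(-43, 2), -1))) = Add(2, Mul(-1, Rational(-2, 43))) = Add(2, Rational(2, 43)) = Rational(88, 43) ≈ 2.0465)
Mul(T, Function('U')(-11)) = Mul(Rational(88, 43), Mul(2, -11, Add(-5, -11))) = Mul(Rational(88, 43), Mul(2, -11, -16)) = Mul(Rational(88, 43), 352) = Rational(30976, 43)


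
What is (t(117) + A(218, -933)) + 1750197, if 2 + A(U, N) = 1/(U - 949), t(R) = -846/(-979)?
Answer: 1252525919002/715649 ≈ 1.7502e+6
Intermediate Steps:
t(R) = 846/979 (t(R) = -846*(-1/979) = 846/979)
A(U, N) = -2 + 1/(-949 + U) (A(U, N) = -2 + 1/(U - 949) = -2 + 1/(-949 + U))
(t(117) + A(218, -933)) + 1750197 = (846/979 + (1899 - 2*218)/(-949 + 218)) + 1750197 = (846/979 + (1899 - 436)/(-731)) + 1750197 = (846/979 - 1/731*1463) + 1750197 = (846/979 - 1463/731) + 1750197 = -813851/715649 + 1750197 = 1252525919002/715649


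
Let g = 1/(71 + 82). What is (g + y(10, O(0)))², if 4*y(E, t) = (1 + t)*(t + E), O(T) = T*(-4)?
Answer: 588289/93636 ≈ 6.2827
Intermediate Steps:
O(T) = -4*T
y(E, t) = (1 + t)*(E + t)/4 (y(E, t) = ((1 + t)*(t + E))/4 = ((1 + t)*(E + t))/4 = (1 + t)*(E + t)/4)
g = 1/153 ≈ 0.0065359
(g + y(10, O(0)))² = (1/153 + ((¼)*10 + (-4*0)/4 + (-4*0)²/4 + (¼)*10*(-4*0)))² = (1/153 + (5/2 + (¼)*0 + (¼)*0² + (¼)*10*0))² = (1/153 + (5/2 + 0 + (¼)*0 + 0))² = (1/153 + (5/2 + 0 + 0 + 0))² = (1/153 + 5/2)² = (767/306)² = 588289/93636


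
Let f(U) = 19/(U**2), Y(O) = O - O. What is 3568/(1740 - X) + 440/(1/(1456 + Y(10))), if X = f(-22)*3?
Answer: 539486592832/842103 ≈ 6.4064e+5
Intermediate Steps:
Y(O) = 0
f(U) = 19/U**2
X = 57/484 (X = (19/(-22)**2)*3 = (19*(1/484))*3 = (19/484)*3 = 57/484 ≈ 0.11777)
3568/(1740 - X) + 440/(1/(1456 + Y(10))) = 3568/(1740 - 1*57/484) + 440/(1/(1456 + 0)) = 3568/(1740 - 57/484) + 440/(1/1456) = 3568/(842103/484) + 440/(1/1456) = 3568*(484/842103) + 440*1456 = 1726912/842103 + 640640 = 539486592832/842103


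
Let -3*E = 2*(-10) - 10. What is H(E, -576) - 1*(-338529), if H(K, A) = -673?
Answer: 337856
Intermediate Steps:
E = 10 (E = -(2*(-10) - 10)/3 = -(-20 - 10)/3 = -⅓*(-30) = 10)
H(E, -576) - 1*(-338529) = -673 - 1*(-338529) = -673 + 338529 = 337856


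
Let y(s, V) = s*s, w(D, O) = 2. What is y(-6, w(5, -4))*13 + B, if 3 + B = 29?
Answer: 494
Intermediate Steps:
B = 26 (B = -3 + 29 = 26)
y(s, V) = s²
y(-6, w(5, -4))*13 + B = (-6)²*13 + 26 = 36*13 + 26 = 468 + 26 = 494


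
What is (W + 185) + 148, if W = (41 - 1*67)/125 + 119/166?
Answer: 6920309/20750 ≈ 333.51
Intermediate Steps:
W = 10559/20750 (W = (41 - 67)*(1/125) + 119*(1/166) = -26*1/125 + 119/166 = -26/125 + 119/166 = 10559/20750 ≈ 0.50887)
(W + 185) + 148 = (10559/20750 + 185) + 148 = 3849309/20750 + 148 = 6920309/20750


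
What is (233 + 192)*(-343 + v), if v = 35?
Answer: -130900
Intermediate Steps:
(233 + 192)*(-343 + v) = (233 + 192)*(-343 + 35) = 425*(-308) = -130900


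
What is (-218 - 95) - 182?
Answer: -495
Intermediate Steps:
(-218 - 95) - 182 = -313 - 182 = -495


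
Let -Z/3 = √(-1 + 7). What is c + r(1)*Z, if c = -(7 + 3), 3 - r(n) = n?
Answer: -10 - 6*√6 ≈ -24.697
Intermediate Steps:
Z = -3*√6 (Z = -3*√(-1 + 7) = -3*√6 ≈ -7.3485)
r(n) = 3 - n
c = -10 (c = -1*10 = -10)
c + r(1)*Z = -10 + (3 - 1*1)*(-3*√6) = -10 + (3 - 1)*(-3*√6) = -10 + 2*(-3*√6) = -10 - 6*√6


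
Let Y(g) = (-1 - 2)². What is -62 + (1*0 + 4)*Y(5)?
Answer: -26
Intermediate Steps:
Y(g) = 9 (Y(g) = (-3)² = 9)
-62 + (1*0 + 4)*Y(5) = -62 + (1*0 + 4)*9 = -62 + (0 + 4)*9 = -62 + 4*9 = -62 + 36 = -26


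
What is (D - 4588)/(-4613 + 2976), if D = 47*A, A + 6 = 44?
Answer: 2802/1637 ≈ 1.7117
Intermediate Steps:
A = 38 (A = -6 + 44 = 38)
D = 1786 (D = 47*38 = 1786)
(D - 4588)/(-4613 + 2976) = (1786 - 4588)/(-4613 + 2976) = -2802/(-1637) = -2802*(-1/1637) = 2802/1637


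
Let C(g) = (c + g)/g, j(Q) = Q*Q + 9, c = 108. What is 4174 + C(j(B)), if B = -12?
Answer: 70987/17 ≈ 4175.7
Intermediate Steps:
j(Q) = 9 + Q**2 (j(Q) = Q**2 + 9 = 9 + Q**2)
C(g) = (108 + g)/g
4174 + C(j(B)) = 4174 + (108 + (9 + (-12)**2))/(9 + (-12)**2) = 4174 + (108 + (9 + 144))/(9 + 144) = 4174 + (108 + 153)/153 = 4174 + (1/153)*261 = 4174 + 29/17 = 70987/17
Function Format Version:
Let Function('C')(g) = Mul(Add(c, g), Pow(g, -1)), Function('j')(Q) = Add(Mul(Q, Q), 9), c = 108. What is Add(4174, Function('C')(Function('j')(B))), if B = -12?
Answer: Rational(70987, 17) ≈ 4175.7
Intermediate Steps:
Function('j')(Q) = Add(9, Pow(Q, 2)) (Function('j')(Q) = Add(Pow(Q, 2), 9) = Add(9, Pow(Q, 2)))
Function('C')(g) = Mul(Pow(g, -1), Add(108, g)) (Function('C')(g) = Mul(Add(108, g), Pow(g, -1)) = Mul(Pow(g, -1), Add(108, g)))
Add(4174, Function('C')(Function('j')(B))) = Add(4174, Mul(Pow(Add(9, Pow(-12, 2)), -1), Add(108, Add(9, Pow(-12, 2))))) = Add(4174, Mul(Pow(Add(9, 144), -1), Add(108, Add(9, 144)))) = Add(4174, Mul(Pow(153, -1), Add(108, 153))) = Add(4174, Mul(Rational(1, 153), 261)) = Add(4174, Rational(29, 17)) = Rational(70987, 17)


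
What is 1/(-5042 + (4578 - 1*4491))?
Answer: -1/4955 ≈ -0.00020182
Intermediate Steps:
1/(-5042 + (4578 - 1*4491)) = 1/(-5042 + (4578 - 4491)) = 1/(-5042 + 87) = 1/(-4955) = -1/4955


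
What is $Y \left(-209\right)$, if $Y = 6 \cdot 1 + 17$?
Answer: $-4807$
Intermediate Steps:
$Y = 23$ ($Y = 6 + 17 = 23$)
$Y \left(-209\right) = 23 \left(-209\right) = -4807$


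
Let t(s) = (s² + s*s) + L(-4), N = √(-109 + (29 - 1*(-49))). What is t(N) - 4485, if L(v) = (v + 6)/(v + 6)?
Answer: -4546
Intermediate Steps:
N = I*√31 (N = √(-109 + (29 + 49)) = √(-109 + 78) = √(-31) = I*√31 ≈ 5.5678*I)
L(v) = 1 (L(v) = (6 + v)/(6 + v) = 1)
t(s) = 1 + 2*s² (t(s) = (s² + s*s) + 1 = (s² + s²) + 1 = 2*s² + 1 = 1 + 2*s²)
t(N) - 4485 = (1 + 2*(I*√31)²) - 4485 = (1 + 2*(-31)) - 4485 = (1 - 62) - 4485 = -61 - 4485 = -4546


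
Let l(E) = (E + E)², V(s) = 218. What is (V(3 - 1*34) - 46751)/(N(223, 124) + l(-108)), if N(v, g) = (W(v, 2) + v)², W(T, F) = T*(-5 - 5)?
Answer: -15511/1358235 ≈ -0.011420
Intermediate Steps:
l(E) = 4*E² (l(E) = (2*E)² = 4*E²)
W(T, F) = -10*T (W(T, F) = T*(-10) = -10*T)
N(v, g) = 81*v² (N(v, g) = (-10*v + v)² = (-9*v)² = 81*v²)
(V(3 - 1*34) - 46751)/(N(223, 124) + l(-108)) = (218 - 46751)/(81*223² + 4*(-108)²) = -46533/(81*49729 + 4*11664) = -46533/(4028049 + 46656) = -46533/4074705 = -46533*1/4074705 = -15511/1358235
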